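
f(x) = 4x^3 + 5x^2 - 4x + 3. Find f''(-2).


First derivative:
f'(x) = 12x^2 + 10x - 4
Second derivative:
f''(x) = 24x + 10
Substitute x = -2:
f''(-2) = 24 * (-2) + 10
= -48 + 10
= -38

-38


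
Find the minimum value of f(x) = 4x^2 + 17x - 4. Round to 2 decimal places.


For a quadratic f(x) = ax^2 + bx + c with a > 0, the minimum is at the vertex.
Vertex x-coordinate: x = -b/(2a)
x = -(17) / (2 * 4)
x = -17/8
Substitute back to find the minimum value:
f(-17/8) = 4 * (-17/8)^2 + 17 * (-17/8) - 4
= 289/16 - 289/8 - 4
= -353/16 ≈ -22.06

-22.06


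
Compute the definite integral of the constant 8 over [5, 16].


The integral of a constant k over [a, b] equals k * (b - a).
integral from 5 to 16 of 8 dx
= 8 * (16 - 5)
= 8 * 11
= 88

88


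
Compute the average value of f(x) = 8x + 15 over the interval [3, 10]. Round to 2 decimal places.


Average value = 1/(b-a) * integral from a to b of f(x) dx
First compute the integral of 8x + 15:
F(x) = 4x^2 + 15x
F(10) = 4 * 100 + 15 * 10 = 550
F(3) = 4 * 9 + 15 * 3 = 81
Integral = 550 - 81 = 469
Average = 469 / (10 - 3) = 469 / 7
= 67 = 67.00

67.00


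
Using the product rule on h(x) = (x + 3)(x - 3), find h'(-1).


Let u(x) = x + 3 and v(x) = x - 3
u'(x) = 1
v'(x) = 1
Product rule: h'(x) = u'(x)*v(x) + u(x)*v'(x)
= 1 * (x - 3) + (x + 3) * 1
At x = -1:
u(-1) = 1 * (-1) + 3 = 2
v(-1) = 1 * (-1) - 3 = -4
h'(-1) = 1 * (-4) + 2 * 1
= -4 + 2
= -2

-2


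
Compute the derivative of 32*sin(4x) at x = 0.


Apply the chain rule to differentiate 32*sin(4x):
d/dx [32*sin(4x)]
= 32 * cos(4x) * d/dx(4x)
= 32 * 4 * cos(4x)
= 128 * cos(4x)
Evaluate at x = 0:
= 128 * cos(0)
= 128 * 1
= 128

128


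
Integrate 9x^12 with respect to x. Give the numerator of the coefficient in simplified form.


Apply the power rule for integration:
integral of ax^n dx = a/(n+1) * x^(n+1) + C
integral of 9x^12 dx
= 9/13 * x^13 + C
The coefficient in lowest terms is 9/13, and its numerator is 9

9


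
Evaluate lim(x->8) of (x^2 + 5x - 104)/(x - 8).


Direct substitution gives 0/0, so we factor the numerator.
Factor: (x^2 + 5x - 104) = (x - 8)(x + 13)
Cancel the common factor (x - 8):
(x^2 + 5x - 104)/(x - 8) = (x + 13)
Now substitute x = 8:
= (8) - (-13) = 21

21


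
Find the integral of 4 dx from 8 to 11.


The integral of a constant k over [a, b] equals k * (b - a).
integral from 8 to 11 of 4 dx
= 4 * (11 - 8)
= 4 * 3
= 12

12


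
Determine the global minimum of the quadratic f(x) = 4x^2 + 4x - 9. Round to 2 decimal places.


For a quadratic f(x) = ax^2 + bx + c with a > 0, the minimum is at the vertex.
Vertex x-coordinate: x = -b/(2a)
x = -(4) / (2 * 4)
x = -4/8 = -1/2
Substitute back to find the minimum value:
f(-1/2) = 4 * (-1/2)^2 + 4 * (-1/2) - 9
= 1 - 2 - 9
= -10 = -10.00

-10.00


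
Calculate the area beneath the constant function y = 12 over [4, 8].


The area under a constant function y = 12 is a rectangle.
Width = 8 - 4 = 4
Height = 12
Area = width * height
= 4 * 12
= 48

48


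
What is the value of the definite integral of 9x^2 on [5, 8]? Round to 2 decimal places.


Find the antiderivative of 9x^2:
F(x) = 9/3 * x^3
Apply the Fundamental Theorem of Calculus:
F(8) - F(5)
= 9/3 * 8^3 - 9/3 * 5^3
= 9/3 * (512 - 125)
= 9/3 * 387
= 1161 = 1161.00

1161.00


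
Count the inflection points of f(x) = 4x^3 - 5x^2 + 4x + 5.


Inflection points occur where f''(x) = 0 and concavity changes.
f(x) = 4x^3 - 5x^2 + 4x + 5
f'(x) = 12x^2 - 10x + 4
f''(x) = 24x - 10
Set f''(x) = 0:
24x - 10 = 0
x = 10 / 24 = 5/12
Since f''(x) is linear (degree 1), it changes sign at this point.
Therefore there is exactly 1 inflection point.

1


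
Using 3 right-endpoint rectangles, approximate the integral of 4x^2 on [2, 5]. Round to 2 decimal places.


Right Riemann sum uses right endpoints of each subinterval.
Interval: [2, 5], n = 3
dx = (5 - 2) / 3 = 1
Right endpoints: [3, 4, 5]
f values: [36, 64, 100]
Sum = dx * (sum of f values)
= 1 * 200
= 200 = 200.00

200.00


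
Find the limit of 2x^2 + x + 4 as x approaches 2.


Since polynomials are continuous, we use direct substitution.
lim(x->2) of 2x^2 + x + 4
= 2 * 2^2 + 1 * 2 + 4
= 8 + 2 + 4
= 14

14


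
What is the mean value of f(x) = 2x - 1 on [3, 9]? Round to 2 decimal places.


Average value = 1/(b-a) * integral from a to b of f(x) dx
First compute the integral of 2x - 1:
F(x) = x^2 - x
F(9) = 1 * 81 - 1 * 9 = 72
F(3) = 1 * 9 - 1 * 3 = 6
Integral = 72 - 6 = 66
Average = 66 / (9 - 3) = 66 / 6
= 11 = 11.00

11.00


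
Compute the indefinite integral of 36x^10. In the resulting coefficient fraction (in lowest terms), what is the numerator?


Apply the power rule for integration:
integral of ax^n dx = a/(n+1) * x^(n+1) + C
integral of 36x^10 dx
= 36/11 * x^11 + C
The coefficient in lowest terms is 36/11, and its numerator is 36

36


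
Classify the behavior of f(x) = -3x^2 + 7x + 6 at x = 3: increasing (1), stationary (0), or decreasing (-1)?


Compute f'(x) to determine behavior:
f'(x) = -6x + 7
f'(3) = -6 * 3 + 7
= -18 + 7
= -11
Since f'(3) < 0, the function is decreasing (-1)

-1


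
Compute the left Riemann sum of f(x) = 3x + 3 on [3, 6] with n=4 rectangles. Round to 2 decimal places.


Left Riemann sum uses left endpoints of each subinterval.
Interval: [3, 6], n = 4
dx = (6 - 3) / 4 = 3/4
Left endpoints: [3, 15/4, 9/2, 21/4]
f values: [12, 57/4, 33/2, 75/4]
Sum = dx * (sum of f values)
= 3/4 * 123/2
= 369/8 ≈ 46.13

46.13


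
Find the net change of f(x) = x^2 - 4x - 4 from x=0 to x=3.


Net change = f(b) - f(a)
f(x) = x^2 - 4x - 4
Compute f(3):
f(3) = 1 * 3^2 - 4 * 3 - 4
= 9 - 12 - 4
= -7
Compute f(0):
f(0) = 1 * 0^2 - 4 * 0 - 4
= 0 + 0 - 4
= -4
Net change = -7 - (-4) = -3

-3


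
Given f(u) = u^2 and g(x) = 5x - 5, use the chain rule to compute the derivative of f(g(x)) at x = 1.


Using the chain rule: (f(g(x)))' = f'(g(x)) * g'(x)
First, find g(1):
g(1) = 5 * 1 - 5 = 0
Next, f'(u) = 2u
And g'(x) = 5
So f'(g(1)) * g'(1)
= 2 * 0 * 5
= 0

0


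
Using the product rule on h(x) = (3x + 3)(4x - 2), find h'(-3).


Let u(x) = 3x + 3 and v(x) = 4x - 2
u'(x) = 3
v'(x) = 4
Product rule: h'(x) = u'(x)*v(x) + u(x)*v'(x)
= 3 * (4x - 2) + (3x + 3) * 4
At x = -3:
u(-3) = 3 * (-3) + 3 = -6
v(-3) = 4 * (-3) - 2 = -14
h'(-3) = 3 * (-14) + (-6) * 4
= -42 - 24
= -66

-66


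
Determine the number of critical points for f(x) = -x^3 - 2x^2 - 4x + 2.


Find where f'(x) = 0:
f(x) = -x^3 - 2x^2 - 4x + 2
f'(x) = -3x^2 - 4x - 4
This is a quadratic in x. Use the discriminant to count real roots.
Discriminant = (-4)^2 - 4 * (-3) * (-4)
= 16 - 48
= -32
Since discriminant < 0, f'(x) = 0 has no real solutions.
Number of critical points: 0

0


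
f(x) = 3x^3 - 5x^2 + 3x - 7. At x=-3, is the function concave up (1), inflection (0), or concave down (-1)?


Concavity is determined by the sign of f''(x).
f(x) = 3x^3 - 5x^2 + 3x - 7
f'(x) = 9x^2 - 10x + 3
f''(x) = 18x - 10
f''(-3) = 18 * (-3) - 10
= -54 - 10
= -64
Since f''(-3) < 0, the function is concave down (-1)

-1


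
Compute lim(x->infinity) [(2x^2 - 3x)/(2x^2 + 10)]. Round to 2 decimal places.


For limits at infinity with equal-degree polynomials,
we compare leading coefficients.
Numerator leading term: 2x^2
Denominator leading term: 2x^2
Divide both by x^2:
lim = (2 - 3/x) / (2 + 10/x^2)
As x -> infinity, the 1/x and 1/x^2 terms vanish:
= 2/2 = 1 = 1.00

1.00


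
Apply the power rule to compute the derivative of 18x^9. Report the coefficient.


We apply the power rule: d/dx [ax^n] = a*n * x^(n-1)
d/dx [18x^9]
= 18 * 9 * x^(9-1)
= 162x^8
The coefficient is 162

162


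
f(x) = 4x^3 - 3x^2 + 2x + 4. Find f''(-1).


First derivative:
f'(x) = 12x^2 - 6x + 2
Second derivative:
f''(x) = 24x - 6
Substitute x = -1:
f''(-1) = 24 * (-1) - 6
= -24 - 6
= -30

-30


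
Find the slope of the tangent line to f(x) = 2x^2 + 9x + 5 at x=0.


The slope of the tangent line equals f'(x) at the point.
f(x) = 2x^2 + 9x + 5
f'(x) = 4x + 9
At x = 0:
f'(0) = 4 * 0 + 9
= 0 + 9
= 9

9


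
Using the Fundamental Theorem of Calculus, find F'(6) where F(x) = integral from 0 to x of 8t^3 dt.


By the Fundamental Theorem of Calculus (Part 1):
If F(x) = integral from 0 to x of f(t) dt, then F'(x) = f(x)
Here f(t) = 8t^3
So F'(x) = 8x^3
Evaluate at x = 6:
F'(6) = 8 * 6^3
= 8 * 216
= 1728

1728


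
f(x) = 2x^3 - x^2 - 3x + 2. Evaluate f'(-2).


Differentiate f(x) = 2x^3 - x^2 - 3x + 2 term by term:
f'(x) = 6x^2 - 2x - 3
Substitute x = -2:
f'(-2) = 6 * (-2)^2 - 2 * (-2) - 3
= 24 + 4 - 3
= 25

25


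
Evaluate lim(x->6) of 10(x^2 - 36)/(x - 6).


Direct substitution gives 0/0, so we factor the numerator.
Factor: 10(x^2 - 36) = 10 * (x - 6)(x + 6)
Cancel the common factor (x - 6):
10(x^2 - 36)/(x - 6) = 10 * (x + 6)
Now substitute x = 6:
= 10 * (6 + 6) = 120

120


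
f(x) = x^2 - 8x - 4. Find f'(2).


Differentiate term by term using power and sum rules:
f(x) = x^2 - 8x - 4
f'(x) = 2x - 8
Substitute x = 2:
f'(2) = 2 * 2 - 8
= 4 - 8
= -4

-4


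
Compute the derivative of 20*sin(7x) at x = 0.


Apply the chain rule to differentiate 20*sin(7x):
d/dx [20*sin(7x)]
= 20 * cos(7x) * d/dx(7x)
= 20 * 7 * cos(7x)
= 140 * cos(7x)
Evaluate at x = 0:
= 140 * cos(0)
= 140 * 1
= 140

140


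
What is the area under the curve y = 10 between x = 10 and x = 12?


The area under a constant function y = 10 is a rectangle.
Width = 12 - 10 = 2
Height = 10
Area = width * height
= 2 * 10
= 20

20


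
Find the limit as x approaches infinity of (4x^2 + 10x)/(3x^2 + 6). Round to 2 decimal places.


For limits at infinity with equal-degree polynomials,
we compare leading coefficients.
Numerator leading term: 4x^2
Denominator leading term: 3x^2
Divide both by x^2:
lim = (4 + 10/x) / (3 + 6/x^2)
As x -> infinity, the 1/x and 1/x^2 terms vanish:
= 4/3 ≈ 1.33

1.33


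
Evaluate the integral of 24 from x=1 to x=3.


The integral of a constant k over [a, b] equals k * (b - a).
integral from 1 to 3 of 24 dx
= 24 * (3 - 1)
= 24 * 2
= 48

48


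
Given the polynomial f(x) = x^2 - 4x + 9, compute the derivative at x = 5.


Differentiate term by term using power and sum rules:
f(x) = x^2 - 4x + 9
f'(x) = 2x - 4
Substitute x = 5:
f'(5) = 2 * 5 - 4
= 10 - 4
= 6

6


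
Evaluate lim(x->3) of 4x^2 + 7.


Since polynomials are continuous, we use direct substitution.
lim(x->3) of 4x^2 + 7
= 4 * 3^2 + 0 * 3 + 7
= 36 + 0 + 7
= 43

43


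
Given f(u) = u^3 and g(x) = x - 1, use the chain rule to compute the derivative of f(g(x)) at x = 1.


Using the chain rule: (f(g(x)))' = f'(g(x)) * g'(x)
First, find g(1):
g(1) = 1 * 1 - 1 = 0
Next, f'(u) = 3u^2
And g'(x) = 1
So f'(g(1)) * g'(1)
= 3 * 0^2 * 1
= 3 * 0 * 1
= 0

0


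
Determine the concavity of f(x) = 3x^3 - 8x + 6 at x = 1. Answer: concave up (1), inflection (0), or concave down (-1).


Concavity is determined by the sign of f''(x).
f(x) = 3x^3 - 8x + 6
f'(x) = 9x^2 - 8
f''(x) = 18x
f''(1) = 18 * 1 + 0
= 18 + 0
= 18
Since f''(1) > 0, the function is concave up (1)

1


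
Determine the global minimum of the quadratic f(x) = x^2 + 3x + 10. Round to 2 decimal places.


For a quadratic f(x) = ax^2 + bx + c with a > 0, the minimum is at the vertex.
Vertex x-coordinate: x = -b/(2a)
x = -(3) / (2 * 1)
x = -3/2
Substitute back to find the minimum value:
f(-3/2) = 1 * (-3/2)^2 + 3 * (-3/2) + 10
= 9/4 - 9/2 + 10
= 31/4 = 7.75

7.75


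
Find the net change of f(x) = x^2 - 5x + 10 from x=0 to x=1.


Net change = f(b) - f(a)
f(x) = x^2 - 5x + 10
Compute f(1):
f(1) = 1 * 1^2 - 5 * 1 + 10
= 1 - 5 + 10
= 6
Compute f(0):
f(0) = 1 * 0^2 - 5 * 0 + 10
= 0 + 0 + 10
= 10
Net change = 6 - 10 = -4

-4


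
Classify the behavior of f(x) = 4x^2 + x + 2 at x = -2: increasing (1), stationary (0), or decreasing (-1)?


Compute f'(x) to determine behavior:
f'(x) = 8x + 1
f'(-2) = 8 * (-2) + 1
= -16 + 1
= -15
Since f'(-2) < 0, the function is decreasing (-1)

-1


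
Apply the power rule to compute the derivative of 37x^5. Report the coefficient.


We apply the power rule: d/dx [ax^n] = a*n * x^(n-1)
d/dx [37x^5]
= 37 * 5 * x^(5-1)
= 185x^4
The coefficient is 185

185


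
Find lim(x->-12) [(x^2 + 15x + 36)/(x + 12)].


Direct substitution gives 0/0, so we factor the numerator.
Factor: (x^2 + 15x + 36) = (x + 12)(x + 3)
Cancel the common factor (x + 12):
(x^2 + 15x + 36)/(x + 12) = (x + 3)
Now substitute x = -12:
= (-12) - (-3) = -9

-9


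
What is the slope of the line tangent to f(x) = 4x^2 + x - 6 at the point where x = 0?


The slope of the tangent line equals f'(x) at the point.
f(x) = 4x^2 + x - 6
f'(x) = 8x + 1
At x = 0:
f'(0) = 8 * 0 + 1
= 0 + 1
= 1

1


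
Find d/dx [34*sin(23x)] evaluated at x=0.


Apply the chain rule to differentiate 34*sin(23x):
d/dx [34*sin(23x)]
= 34 * cos(23x) * d/dx(23x)
= 34 * 23 * cos(23x)
= 782 * cos(23x)
Evaluate at x = 0:
= 782 * cos(0)
= 782 * 1
= 782

782


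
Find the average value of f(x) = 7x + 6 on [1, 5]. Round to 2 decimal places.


Average value = 1/(b-a) * integral from a to b of f(x) dx
First compute the integral of 7x + 6:
F(x) = (7/2)x^2 + 6x
F(5) = 7/2 * 25 + 6 * 5 = 235/2
F(1) = 7/2 * 1 + 6 * 1 = 19/2
Integral = 235/2 - 19/2 = 108
Average = 108 / (5 - 1) = 108 / 4
= 27 = 27.00

27.00


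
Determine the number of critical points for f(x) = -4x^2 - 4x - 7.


Find where f'(x) = 0:
f'(x) = -8x - 4
Set f'(x) = 0:
-8x - 4 = 0
x = 4 / (-8) = -1/2
This is a linear equation in x, so there is exactly one solution.
Number of critical points: 1

1


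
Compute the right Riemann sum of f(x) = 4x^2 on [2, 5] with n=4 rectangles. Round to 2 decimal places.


Right Riemann sum uses right endpoints of each subinterval.
Interval: [2, 5], n = 4
dx = (5 - 2) / 4 = 3/4
Right endpoints: [11/4, 7/2, 17/4, 5]
f values: [121/4, 49, 289/4, 100]
Sum = dx * (sum of f values)
= 3/4 * 503/2
= 1509/8 ≈ 188.63

188.63


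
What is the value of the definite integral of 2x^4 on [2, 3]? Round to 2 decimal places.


Find the antiderivative of 2x^4:
F(x) = 2/5 * x^5
Apply the Fundamental Theorem of Calculus:
F(3) - F(2)
= 2/5 * 3^5 - 2/5 * 2^5
= 2/5 * (243 - 32)
= 2/5 * 211
= 422/5 = 84.40

84.40


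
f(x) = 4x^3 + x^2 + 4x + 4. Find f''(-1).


First derivative:
f'(x) = 12x^2 + 2x + 4
Second derivative:
f''(x) = 24x + 2
Substitute x = -1:
f''(-1) = 24 * (-1) + 2
= -24 + 2
= -22

-22


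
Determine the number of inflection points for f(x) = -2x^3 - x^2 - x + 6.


Inflection points occur where f''(x) = 0 and concavity changes.
f(x) = -2x^3 - x^2 - x + 6
f'(x) = -6x^2 - 2x - 1
f''(x) = -12x - 2
Set f''(x) = 0:
-12x - 2 = 0
x = 2 / (-12) = -1/6
Since f''(x) is linear (degree 1), it changes sign at this point.
Therefore there is exactly 1 inflection point.

1


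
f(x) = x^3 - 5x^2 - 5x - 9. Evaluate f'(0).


Differentiate f(x) = x^3 - 5x^2 - 5x - 9 term by term:
f'(x) = 3x^2 - 10x - 5
Substitute x = 0:
f'(0) = 3 * 0^2 - 10 * 0 - 5
= 0 + 0 - 5
= -5

-5


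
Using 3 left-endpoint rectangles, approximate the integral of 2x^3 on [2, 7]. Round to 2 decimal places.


Left Riemann sum uses left endpoints of each subinterval.
Interval: [2, 7], n = 3
dx = (7 - 2) / 3 = 5/3
Left endpoints: [2, 11/3, 16/3]
f values: [16, 2662/27, 8192/27]
Sum = dx * (sum of f values)
= 5/3 * 418
= 2090/3 ≈ 696.67

696.67


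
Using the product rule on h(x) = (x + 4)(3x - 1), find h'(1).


Let u(x) = x + 4 and v(x) = 3x - 1
u'(x) = 1
v'(x) = 3
Product rule: h'(x) = u'(x)*v(x) + u(x)*v'(x)
= 1 * (3x - 1) + (x + 4) * 3
At x = 1:
u(1) = 1 * 1 + 4 = 5
v(1) = 3 * 1 - 1 = 2
h'(1) = 1 * 2 + 5 * 3
= 2 + 15
= 17

17


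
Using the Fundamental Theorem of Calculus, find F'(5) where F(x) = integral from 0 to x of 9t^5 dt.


By the Fundamental Theorem of Calculus (Part 1):
If F(x) = integral from 0 to x of f(t) dt, then F'(x) = f(x)
Here f(t) = 9t^5
So F'(x) = 9x^5
Evaluate at x = 5:
F'(5) = 9 * 5^5
= 9 * 3125
= 28125

28125


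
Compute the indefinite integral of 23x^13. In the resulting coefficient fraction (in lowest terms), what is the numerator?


Apply the power rule for integration:
integral of ax^n dx = a/(n+1) * x^(n+1) + C
integral of 23x^13 dx
= 23/14 * x^14 + C
The coefficient in lowest terms is 23/14, and its numerator is 23

23


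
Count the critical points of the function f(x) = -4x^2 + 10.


Find where f'(x) = 0:
f'(x) = -8x
Set f'(x) = 0:
-8x = 0
x = 0 / (-8) = 0
This is a linear equation in x, so there is exactly one solution.
Number of critical points: 1

1


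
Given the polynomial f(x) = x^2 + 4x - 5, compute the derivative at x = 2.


Differentiate term by term using power and sum rules:
f(x) = x^2 + 4x - 5
f'(x) = 2x + 4
Substitute x = 2:
f'(2) = 2 * 2 + 4
= 4 + 4
= 8

8


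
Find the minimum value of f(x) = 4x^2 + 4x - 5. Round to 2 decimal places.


For a quadratic f(x) = ax^2 + bx + c with a > 0, the minimum is at the vertex.
Vertex x-coordinate: x = -b/(2a)
x = -(4) / (2 * 4)
x = -4/8 = -1/2
Substitute back to find the minimum value:
f(-1/2) = 4 * (-1/2)^2 + 4 * (-1/2) - 5
= 1 - 2 - 5
= -6 = -6.00

-6.00


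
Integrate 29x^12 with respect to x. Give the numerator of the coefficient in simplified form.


Apply the power rule for integration:
integral of ax^n dx = a/(n+1) * x^(n+1) + C
integral of 29x^12 dx
= 29/13 * x^13 + C
The coefficient in lowest terms is 29/13, and its numerator is 29

29


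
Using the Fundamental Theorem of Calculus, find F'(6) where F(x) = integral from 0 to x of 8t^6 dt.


By the Fundamental Theorem of Calculus (Part 1):
If F(x) = integral from 0 to x of f(t) dt, then F'(x) = f(x)
Here f(t) = 8t^6
So F'(x) = 8x^6
Evaluate at x = 6:
F'(6) = 8 * 6^6
= 8 * 46656
= 373248

373248


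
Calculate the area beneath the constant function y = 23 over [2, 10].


The area under a constant function y = 23 is a rectangle.
Width = 10 - 2 = 8
Height = 23
Area = width * height
= 8 * 23
= 184

184


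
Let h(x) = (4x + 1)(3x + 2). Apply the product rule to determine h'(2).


Let u(x) = 4x + 1 and v(x) = 3x + 2
u'(x) = 4
v'(x) = 3
Product rule: h'(x) = u'(x)*v(x) + u(x)*v'(x)
= 4 * (3x + 2) + (4x + 1) * 3
At x = 2:
u(2) = 4 * 2 + 1 = 9
v(2) = 3 * 2 + 2 = 8
h'(2) = 4 * 8 + 9 * 3
= 32 + 27
= 59

59


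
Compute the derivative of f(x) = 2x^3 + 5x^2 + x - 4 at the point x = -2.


Differentiate f(x) = 2x^3 + 5x^2 + x - 4 term by term:
f'(x) = 6x^2 + 10x + 1
Substitute x = -2:
f'(-2) = 6 * (-2)^2 + 10 * (-2) + 1
= 24 - 20 + 1
= 5

5


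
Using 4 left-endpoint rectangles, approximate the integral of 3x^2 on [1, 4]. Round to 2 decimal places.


Left Riemann sum uses left endpoints of each subinterval.
Interval: [1, 4], n = 4
dx = (4 - 1) / 4 = 3/4
Left endpoints: [1, 7/4, 5/2, 13/4]
f values: [3, 147/16, 75/4, 507/16]
Sum = dx * (sum of f values)
= 3/4 * 501/8
= 1503/32 ≈ 46.97

46.97


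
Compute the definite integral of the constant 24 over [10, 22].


The integral of a constant k over [a, b] equals k * (b - a).
integral from 10 to 22 of 24 dx
= 24 * (22 - 10)
= 24 * 12
= 288

288


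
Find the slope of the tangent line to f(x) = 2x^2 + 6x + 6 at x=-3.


The slope of the tangent line equals f'(x) at the point.
f(x) = 2x^2 + 6x + 6
f'(x) = 4x + 6
At x = -3:
f'(-3) = 4 * (-3) + 6
= -12 + 6
= -6

-6


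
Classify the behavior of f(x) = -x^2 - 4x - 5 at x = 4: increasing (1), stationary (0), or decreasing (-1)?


Compute f'(x) to determine behavior:
f'(x) = -2x - 4
f'(4) = -2 * 4 - 4
= -8 - 4
= -12
Since f'(4) < 0, the function is decreasing (-1)

-1


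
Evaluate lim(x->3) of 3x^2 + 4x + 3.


Since polynomials are continuous, we use direct substitution.
lim(x->3) of 3x^2 + 4x + 3
= 3 * 3^2 + 4 * 3 + 3
= 27 + 12 + 3
= 42

42


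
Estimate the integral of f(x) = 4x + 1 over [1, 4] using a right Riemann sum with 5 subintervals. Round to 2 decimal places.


Right Riemann sum uses right endpoints of each subinterval.
Interval: [1, 4], n = 5
dx = (4 - 1) / 5 = 3/5
Right endpoints: [8/5, 11/5, 14/5, 17/5, 4]
f values: [37/5, 49/5, 61/5, 73/5, 17]
Sum = dx * (sum of f values)
= 3/5 * 61
= 183/5 = 36.60

36.60


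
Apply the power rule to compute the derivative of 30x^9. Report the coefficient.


We apply the power rule: d/dx [ax^n] = a*n * x^(n-1)
d/dx [30x^9]
= 30 * 9 * x^(9-1)
= 270x^8
The coefficient is 270

270


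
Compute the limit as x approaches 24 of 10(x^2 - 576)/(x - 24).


Direct substitution gives 0/0, so we factor the numerator.
Factor: 10(x^2 - 576) = 10 * (x - 24)(x + 24)
Cancel the common factor (x - 24):
10(x^2 - 576)/(x - 24) = 10 * (x + 24)
Now substitute x = 24:
= 10 * (24 + 24) = 480

480


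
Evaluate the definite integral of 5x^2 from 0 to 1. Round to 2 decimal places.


Find the antiderivative of 5x^2:
F(x) = 5/3 * x^3
Apply the Fundamental Theorem of Calculus:
F(1) - F(0)
= 5/3 * 1^3 - 5/3 * 0^3
= 5/3 * (1 - 0)
= 5/3 * 1
= 5/3 ≈ 1.67

1.67


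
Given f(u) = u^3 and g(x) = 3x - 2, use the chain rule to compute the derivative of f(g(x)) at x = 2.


Using the chain rule: (f(g(x)))' = f'(g(x)) * g'(x)
First, find g(2):
g(2) = 3 * 2 - 2 = 4
Next, f'(u) = 3u^2
And g'(x) = 3
So f'(g(2)) * g'(2)
= 3 * 4^2 * 3
= 3 * 16 * 3
= 144

144


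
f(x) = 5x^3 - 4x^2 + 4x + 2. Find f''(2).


First derivative:
f'(x) = 15x^2 - 8x + 4
Second derivative:
f''(x) = 30x - 8
Substitute x = 2:
f''(2) = 30 * 2 - 8
= 60 - 8
= 52

52


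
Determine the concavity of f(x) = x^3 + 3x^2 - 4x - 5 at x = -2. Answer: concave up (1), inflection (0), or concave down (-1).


Concavity is determined by the sign of f''(x).
f(x) = x^3 + 3x^2 - 4x - 5
f'(x) = 3x^2 + 6x - 4
f''(x) = 6x + 6
f''(-2) = 6 * (-2) + 6
= -12 + 6
= -6
Since f''(-2) < 0, the function is concave down (-1)

-1


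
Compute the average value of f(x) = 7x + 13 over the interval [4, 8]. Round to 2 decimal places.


Average value = 1/(b-a) * integral from a to b of f(x) dx
First compute the integral of 7x + 13:
F(x) = (7/2)x^2 + 13x
F(8) = 7/2 * 64 + 13 * 8 = 328
F(4) = 7/2 * 16 + 13 * 4 = 108
Integral = 328 - 108 = 220
Average = 220 / (8 - 4) = 220 / 4
= 55 = 55.00

55.00


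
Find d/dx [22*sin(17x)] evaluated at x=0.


Apply the chain rule to differentiate 22*sin(17x):
d/dx [22*sin(17x)]
= 22 * cos(17x) * d/dx(17x)
= 22 * 17 * cos(17x)
= 374 * cos(17x)
Evaluate at x = 0:
= 374 * cos(0)
= 374 * 1
= 374

374


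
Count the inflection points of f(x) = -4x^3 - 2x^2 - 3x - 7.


Inflection points occur where f''(x) = 0 and concavity changes.
f(x) = -4x^3 - 2x^2 - 3x - 7
f'(x) = -12x^2 - 4x - 3
f''(x) = -24x - 4
Set f''(x) = 0:
-24x - 4 = 0
x = 4 / (-24) = -1/6
Since f''(x) is linear (degree 1), it changes sign at this point.
Therefore there is exactly 1 inflection point.

1


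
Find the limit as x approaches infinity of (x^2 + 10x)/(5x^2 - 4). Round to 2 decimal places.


For limits at infinity with equal-degree polynomials,
we compare leading coefficients.
Numerator leading term: x^2
Denominator leading term: 5x^2
Divide both by x^2:
lim = (1 + 10/x) / (5 - 4/x^2)
As x -> infinity, the 1/x and 1/x^2 terms vanish:
= 1/5 = 0.20

0.20


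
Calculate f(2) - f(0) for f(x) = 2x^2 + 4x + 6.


Net change = f(b) - f(a)
f(x) = 2x^2 + 4x + 6
Compute f(2):
f(2) = 2 * 2^2 + 4 * 2 + 6
= 8 + 8 + 6
= 22
Compute f(0):
f(0) = 2 * 0^2 + 4 * 0 + 6
= 0 + 0 + 6
= 6
Net change = 22 - 6 = 16

16


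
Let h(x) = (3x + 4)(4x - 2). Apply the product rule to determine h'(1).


Let u(x) = 3x + 4 and v(x) = 4x - 2
u'(x) = 3
v'(x) = 4
Product rule: h'(x) = u'(x)*v(x) + u(x)*v'(x)
= 3 * (4x - 2) + (3x + 4) * 4
At x = 1:
u(1) = 3 * 1 + 4 = 7
v(1) = 4 * 1 - 2 = 2
h'(1) = 3 * 2 + 7 * 4
= 6 + 28
= 34

34


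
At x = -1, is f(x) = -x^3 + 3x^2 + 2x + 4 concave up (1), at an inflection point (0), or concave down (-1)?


Concavity is determined by the sign of f''(x).
f(x) = -x^3 + 3x^2 + 2x + 4
f'(x) = -3x^2 + 6x + 2
f''(x) = -6x + 6
f''(-1) = -6 * (-1) + 6
= 6 + 6
= 12
Since f''(-1) > 0, the function is concave up (1)

1


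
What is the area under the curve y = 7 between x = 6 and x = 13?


The area under a constant function y = 7 is a rectangle.
Width = 13 - 6 = 7
Height = 7
Area = width * height
= 7 * 7
= 49

49


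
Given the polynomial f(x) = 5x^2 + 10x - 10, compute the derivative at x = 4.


Differentiate term by term using power and sum rules:
f(x) = 5x^2 + 10x - 10
f'(x) = 10x + 10
Substitute x = 4:
f'(4) = 10 * 4 + 10
= 40 + 10
= 50

50


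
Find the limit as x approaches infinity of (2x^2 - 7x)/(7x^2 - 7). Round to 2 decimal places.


For limits at infinity with equal-degree polynomials,
we compare leading coefficients.
Numerator leading term: 2x^2
Denominator leading term: 7x^2
Divide both by x^2:
lim = (2 - 7/x) / (7 - 7/x^2)
As x -> infinity, the 1/x and 1/x^2 terms vanish:
= 2/7 ≈ 0.29

0.29


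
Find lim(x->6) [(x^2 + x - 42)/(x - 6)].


Direct substitution gives 0/0, so we factor the numerator.
Factor: (x^2 + x - 42) = (x - 6)(x + 7)
Cancel the common factor (x - 6):
(x^2 + x - 42)/(x - 6) = (x + 7)
Now substitute x = 6:
= (6) - (-7) = 13

13


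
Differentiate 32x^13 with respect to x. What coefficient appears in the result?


We apply the power rule: d/dx [ax^n] = a*n * x^(n-1)
d/dx [32x^13]
= 32 * 13 * x^(13-1)
= 416x^12
The coefficient is 416

416


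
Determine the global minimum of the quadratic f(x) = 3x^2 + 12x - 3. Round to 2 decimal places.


For a quadratic f(x) = ax^2 + bx + c with a > 0, the minimum is at the vertex.
Vertex x-coordinate: x = -b/(2a)
x = -(12) / (2 * 3)
x = -12/6 = -2
Substitute back to find the minimum value:
f(-2) = 3 * (-2)^2 + 12 * (-2) - 3
= 12 - 24 - 3
= -15 = -15.00

-15.00


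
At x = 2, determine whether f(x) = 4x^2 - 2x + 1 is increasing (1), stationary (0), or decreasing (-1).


Compute f'(x) to determine behavior:
f'(x) = 8x - 2
f'(2) = 8 * 2 - 2
= 16 - 2
= 14
Since f'(2) > 0, the function is increasing (1)

1


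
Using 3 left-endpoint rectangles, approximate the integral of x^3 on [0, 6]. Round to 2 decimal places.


Left Riemann sum uses left endpoints of each subinterval.
Interval: [0, 6], n = 3
dx = (6 - 0) / 3 = 2
Left endpoints: [0, 2, 4]
f values: [0, 8, 64]
Sum = dx * (sum of f values)
= 2 * 72
= 144 = 144.00

144.00


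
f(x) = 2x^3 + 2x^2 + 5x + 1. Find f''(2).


First derivative:
f'(x) = 6x^2 + 4x + 5
Second derivative:
f''(x) = 12x + 4
Substitute x = 2:
f''(2) = 12 * 2 + 4
= 24 + 4
= 28

28


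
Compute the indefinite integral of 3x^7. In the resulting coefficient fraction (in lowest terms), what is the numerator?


Apply the power rule for integration:
integral of ax^n dx = a/(n+1) * x^(n+1) + C
integral of 3x^7 dx
= 3/8 * x^8 + C
The coefficient in lowest terms is 3/8, and its numerator is 3

3


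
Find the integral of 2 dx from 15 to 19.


The integral of a constant k over [a, b] equals k * (b - a).
integral from 15 to 19 of 2 dx
= 2 * (19 - 15)
= 2 * 4
= 8

8


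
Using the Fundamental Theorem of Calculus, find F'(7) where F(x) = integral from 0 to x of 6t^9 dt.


By the Fundamental Theorem of Calculus (Part 1):
If F(x) = integral from 0 to x of f(t) dt, then F'(x) = f(x)
Here f(t) = 6t^9
So F'(x) = 6x^9
Evaluate at x = 7:
F'(7) = 6 * 7^9
= 6 * 40353607
= 242121642

242121642


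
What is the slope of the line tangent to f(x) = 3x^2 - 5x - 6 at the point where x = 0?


The slope of the tangent line equals f'(x) at the point.
f(x) = 3x^2 - 5x - 6
f'(x) = 6x - 5
At x = 0:
f'(0) = 6 * 0 - 5
= 0 - 5
= -5

-5


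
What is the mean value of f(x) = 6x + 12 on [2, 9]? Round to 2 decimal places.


Average value = 1/(b-a) * integral from a to b of f(x) dx
First compute the integral of 6x + 12:
F(x) = 3x^2 + 12x
F(9) = 3 * 81 + 12 * 9 = 351
F(2) = 3 * 4 + 12 * 2 = 36
Integral = 351 - 36 = 315
Average = 315 / (9 - 2) = 315 / 7
= 45 = 45.00

45.00


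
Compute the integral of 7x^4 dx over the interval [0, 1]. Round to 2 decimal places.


Find the antiderivative of 7x^4:
F(x) = 7/5 * x^5
Apply the Fundamental Theorem of Calculus:
F(1) - F(0)
= 7/5 * 1^5 - 7/5 * 0^5
= 7/5 * (1 - 0)
= 7/5 * 1
= 7/5 = 1.40

1.40


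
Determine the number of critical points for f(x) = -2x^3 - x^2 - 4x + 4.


Find where f'(x) = 0:
f(x) = -2x^3 - x^2 - 4x + 4
f'(x) = -6x^2 - 2x - 4
This is a quadratic in x. Use the discriminant to count real roots.
Discriminant = (-2)^2 - 4 * (-6) * (-4)
= 4 - 96
= -92
Since discriminant < 0, f'(x) = 0 has no real solutions.
Number of critical points: 0

0


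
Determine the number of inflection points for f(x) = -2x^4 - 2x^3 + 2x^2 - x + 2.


Inflection points occur where f''(x) = 0 and concavity changes.
f(x) = -2x^4 - 2x^3 + 2x^2 - x + 2
f'(x) = -8x^3 - 6x^2 + 4x - 1
f''(x) = -24x^2 - 12x + 4
This is a quadratic in x. Use the discriminant to count real roots.
Discriminant = (-12)^2 - 4 * (-24) * 4
= 144 - (-384)
= 528
Since discriminant > 0, f''(x) = 0 has 2 distinct real solutions.
A quadratic with two distinct real roots changes sign at each root, so concavity changes at both.
Number of inflection points: 2

2


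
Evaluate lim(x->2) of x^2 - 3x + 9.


Since polynomials are continuous, we use direct substitution.
lim(x->2) of x^2 - 3x + 9
= 1 * 2^2 - 3 * 2 + 9
= 4 - 6 + 9
= 7

7


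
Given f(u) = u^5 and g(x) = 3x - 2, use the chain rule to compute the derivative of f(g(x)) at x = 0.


Using the chain rule: (f(g(x)))' = f'(g(x)) * g'(x)
First, find g(0):
g(0) = 3 * 0 - 2 = -2
Next, f'(u) = 5u^4
And g'(x) = 3
So f'(g(0)) * g'(0)
= 5 * (-2)^4 * 3
= 5 * 16 * 3
= 240

240


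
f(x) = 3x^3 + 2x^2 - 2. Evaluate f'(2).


Differentiate f(x) = 3x^3 + 2x^2 - 2 term by term:
f'(x) = 9x^2 + 4x
Substitute x = 2:
f'(2) = 9 * 2^2 + 4 * 2 + 0
= 36 + 8 + 0
= 44

44


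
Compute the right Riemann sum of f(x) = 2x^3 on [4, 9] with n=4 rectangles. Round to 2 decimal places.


Right Riemann sum uses right endpoints of each subinterval.
Interval: [4, 9], n = 4
dx = (9 - 4) / 4 = 5/4
Right endpoints: [21/4, 13/2, 31/4, 9]
f values: [9261/32, 2197/4, 29791/32, 1458]
Sum = dx * (sum of f values)
= 5/4 * 25821/8
= 129105/32 ≈ 4034.53

4034.53


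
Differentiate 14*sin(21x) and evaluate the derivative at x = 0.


Apply the chain rule to differentiate 14*sin(21x):
d/dx [14*sin(21x)]
= 14 * cos(21x) * d/dx(21x)
= 14 * 21 * cos(21x)
= 294 * cos(21x)
Evaluate at x = 0:
= 294 * cos(0)
= 294 * 1
= 294

294


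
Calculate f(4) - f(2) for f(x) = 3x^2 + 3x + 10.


Net change = f(b) - f(a)
f(x) = 3x^2 + 3x + 10
Compute f(4):
f(4) = 3 * 4^2 + 3 * 4 + 10
= 48 + 12 + 10
= 70
Compute f(2):
f(2) = 3 * 2^2 + 3 * 2 + 10
= 12 + 6 + 10
= 28
Net change = 70 - 28 = 42

42


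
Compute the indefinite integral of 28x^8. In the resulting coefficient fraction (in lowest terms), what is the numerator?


Apply the power rule for integration:
integral of ax^n dx = a/(n+1) * x^(n+1) + C
integral of 28x^8 dx
= 28/9 * x^9 + C
The coefficient in lowest terms is 28/9, and its numerator is 28

28


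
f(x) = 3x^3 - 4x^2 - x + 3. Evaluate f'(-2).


Differentiate f(x) = 3x^3 - 4x^2 - x + 3 term by term:
f'(x) = 9x^2 - 8x - 1
Substitute x = -2:
f'(-2) = 9 * (-2)^2 - 8 * (-2) - 1
= 36 + 16 - 1
= 51

51


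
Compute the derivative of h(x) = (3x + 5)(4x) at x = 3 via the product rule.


Let u(x) = 3x + 5 and v(x) = 4x
u'(x) = 3
v'(x) = 4
Product rule: h'(x) = u'(x)*v(x) + u(x)*v'(x)
= 3 * (4x) + (3x + 5) * 4
At x = 3:
u(3) = 3 * 3 + 5 = 14
v(3) = 4 * 3 + 0 = 12
h'(3) = 3 * 12 + 14 * 4
= 36 + 56
= 92

92


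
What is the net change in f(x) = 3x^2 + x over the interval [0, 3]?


Net change = f(b) - f(a)
f(x) = 3x^2 + x
Compute f(3):
f(3) = 3 * 3^2 + 1 * 3 + 0
= 27 + 3 + 0
= 30
Compute f(0):
f(0) = 3 * 0^2 + 1 * 0 + 0
= 0 + 0 + 0
= 0
Net change = 30 - 0 = 30

30


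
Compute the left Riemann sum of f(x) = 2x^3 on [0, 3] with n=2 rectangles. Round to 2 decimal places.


Left Riemann sum uses left endpoints of each subinterval.
Interval: [0, 3], n = 2
dx = (3 - 0) / 2 = 3/2
Left endpoints: [0, 3/2]
f values: [0, 27/4]
Sum = dx * (sum of f values)
= 3/2 * 27/4
= 81/8 ≈ 10.13

10.13


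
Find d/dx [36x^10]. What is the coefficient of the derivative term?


We apply the power rule: d/dx [ax^n] = a*n * x^(n-1)
d/dx [36x^10]
= 36 * 10 * x^(10-1)
= 360x^9
The coefficient is 360

360


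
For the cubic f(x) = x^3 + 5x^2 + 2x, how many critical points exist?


Find where f'(x) = 0:
f(x) = x^3 + 5x^2 + 2x
f'(x) = 3x^2 + 10x + 2
This is a quadratic in x. Use the discriminant to count real roots.
Discriminant = (10)^2 - 4 * 3 * 2
= 100 - 24
= 76
Since discriminant > 0, f'(x) = 0 has 2 real solutions.
Number of critical points: 2

2


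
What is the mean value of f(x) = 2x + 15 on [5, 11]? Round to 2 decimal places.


Average value = 1/(b-a) * integral from a to b of f(x) dx
First compute the integral of 2x + 15:
F(x) = x^2 + 15x
F(11) = 1 * 121 + 15 * 11 = 286
F(5) = 1 * 25 + 15 * 5 = 100
Integral = 286 - 100 = 186
Average = 186 / (11 - 5) = 186 / 6
= 31 = 31.00

31.00


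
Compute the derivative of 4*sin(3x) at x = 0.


Apply the chain rule to differentiate 4*sin(3x):
d/dx [4*sin(3x)]
= 4 * cos(3x) * d/dx(3x)
= 4 * 3 * cos(3x)
= 12 * cos(3x)
Evaluate at x = 0:
= 12 * cos(0)
= 12 * 1
= 12

12


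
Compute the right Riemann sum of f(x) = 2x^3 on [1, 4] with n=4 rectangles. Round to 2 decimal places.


Right Riemann sum uses right endpoints of each subinterval.
Interval: [1, 4], n = 4
dx = (4 - 1) / 4 = 3/4
Right endpoints: [7/4, 5/2, 13/4, 4]
f values: [343/32, 125/4, 2197/32, 128]
Sum = dx * (sum of f values)
= 3/4 * 1909/8
= 5727/32 ≈ 178.97

178.97


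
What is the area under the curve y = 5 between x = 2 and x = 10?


The area under a constant function y = 5 is a rectangle.
Width = 10 - 2 = 8
Height = 5
Area = width * height
= 8 * 5
= 40

40


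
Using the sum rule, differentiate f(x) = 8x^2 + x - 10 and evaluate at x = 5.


Differentiate term by term using power and sum rules:
f(x) = 8x^2 + x - 10
f'(x) = 16x + 1
Substitute x = 5:
f'(5) = 16 * 5 + 1
= 80 + 1
= 81

81


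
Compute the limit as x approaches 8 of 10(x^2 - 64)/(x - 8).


Direct substitution gives 0/0, so we factor the numerator.
Factor: 10(x^2 - 64) = 10 * (x - 8)(x + 8)
Cancel the common factor (x - 8):
10(x^2 - 64)/(x - 8) = 10 * (x + 8)
Now substitute x = 8:
= 10 * (8 + 8) = 160

160


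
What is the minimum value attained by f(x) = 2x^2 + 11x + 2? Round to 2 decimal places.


For a quadratic f(x) = ax^2 + bx + c with a > 0, the minimum is at the vertex.
Vertex x-coordinate: x = -b/(2a)
x = -(11) / (2 * 2)
x = -11/4
Substitute back to find the minimum value:
f(-11/4) = 2 * (-11/4)^2 + 11 * (-11/4) + 2
= 121/8 - 121/4 + 2
= -105/8 ≈ -13.13

-13.13


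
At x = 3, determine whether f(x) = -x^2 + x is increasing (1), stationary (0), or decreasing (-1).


Compute f'(x) to determine behavior:
f'(x) = -2x + 1
f'(3) = -2 * 3 + 1
= -6 + 1
= -5
Since f'(3) < 0, the function is decreasing (-1)

-1


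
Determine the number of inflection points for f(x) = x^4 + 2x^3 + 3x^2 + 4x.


Inflection points occur where f''(x) = 0 and concavity changes.
f(x) = x^4 + 2x^3 + 3x^2 + 4x
f'(x) = 4x^3 + 6x^2 + 6x + 4
f''(x) = 12x^2 + 12x + 6
This is a quadratic in x. Use the discriminant to count real roots.
Discriminant = (12)^2 - 4 * 12 * 6
= 144 - 288
= -144
Since discriminant < 0, f''(x) = 0 has no real solutions.
Number of inflection points: 0

0


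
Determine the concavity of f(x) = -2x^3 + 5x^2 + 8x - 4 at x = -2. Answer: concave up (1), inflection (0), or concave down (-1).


Concavity is determined by the sign of f''(x).
f(x) = -2x^3 + 5x^2 + 8x - 4
f'(x) = -6x^2 + 10x + 8
f''(x) = -12x + 10
f''(-2) = -12 * (-2) + 10
= 24 + 10
= 34
Since f''(-2) > 0, the function is concave up (1)

1


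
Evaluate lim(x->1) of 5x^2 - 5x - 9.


Since polynomials are continuous, we use direct substitution.
lim(x->1) of 5x^2 - 5x - 9
= 5 * 1^2 - 5 * 1 - 9
= 5 - 5 - 9
= -9

-9


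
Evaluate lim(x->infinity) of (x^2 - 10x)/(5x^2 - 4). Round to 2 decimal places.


For limits at infinity with equal-degree polynomials,
we compare leading coefficients.
Numerator leading term: x^2
Denominator leading term: 5x^2
Divide both by x^2:
lim = (1 - 10/x) / (5 - 4/x^2)
As x -> infinity, the 1/x and 1/x^2 terms vanish:
= 1/5 = 0.20

0.20


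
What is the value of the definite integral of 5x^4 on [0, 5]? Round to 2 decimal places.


Find the antiderivative of 5x^4:
F(x) = 5/5 * x^5
Apply the Fundamental Theorem of Calculus:
F(5) - F(0)
= 5/5 * 5^5 - 5/5 * 0^5
= 5/5 * (3125 - 0)
= 5/5 * 3125
= 3125 = 3125.00

3125.00


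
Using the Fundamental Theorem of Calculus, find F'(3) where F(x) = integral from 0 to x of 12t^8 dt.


By the Fundamental Theorem of Calculus (Part 1):
If F(x) = integral from 0 to x of f(t) dt, then F'(x) = f(x)
Here f(t) = 12t^8
So F'(x) = 12x^8
Evaluate at x = 3:
F'(3) = 12 * 3^8
= 12 * 6561
= 78732

78732


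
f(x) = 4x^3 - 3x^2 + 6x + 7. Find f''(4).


First derivative:
f'(x) = 12x^2 - 6x + 6
Second derivative:
f''(x) = 24x - 6
Substitute x = 4:
f''(4) = 24 * 4 - 6
= 96 - 6
= 90

90


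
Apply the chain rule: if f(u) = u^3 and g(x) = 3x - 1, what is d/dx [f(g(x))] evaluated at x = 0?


Using the chain rule: (f(g(x)))' = f'(g(x)) * g'(x)
First, find g(0):
g(0) = 3 * 0 - 1 = -1
Next, f'(u) = 3u^2
And g'(x) = 3
So f'(g(0)) * g'(0)
= 3 * (-1)^2 * 3
= 3 * 1 * 3
= 9

9


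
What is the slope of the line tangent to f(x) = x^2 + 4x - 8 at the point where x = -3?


The slope of the tangent line equals f'(x) at the point.
f(x) = x^2 + 4x - 8
f'(x) = 2x + 4
At x = -3:
f'(-3) = 2 * (-3) + 4
= -6 + 4
= -2

-2


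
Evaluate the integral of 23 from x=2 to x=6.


The integral of a constant k over [a, b] equals k * (b - a).
integral from 2 to 6 of 23 dx
= 23 * (6 - 2)
= 23 * 4
= 92

92


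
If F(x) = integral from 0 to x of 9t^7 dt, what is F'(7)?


By the Fundamental Theorem of Calculus (Part 1):
If F(x) = integral from 0 to x of f(t) dt, then F'(x) = f(x)
Here f(t) = 9t^7
So F'(x) = 9x^7
Evaluate at x = 7:
F'(7) = 9 * 7^7
= 9 * 823543
= 7411887

7411887


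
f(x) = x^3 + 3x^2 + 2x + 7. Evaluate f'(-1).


Differentiate f(x) = x^3 + 3x^2 + 2x + 7 term by term:
f'(x) = 3x^2 + 6x + 2
Substitute x = -1:
f'(-1) = 3 * (-1)^2 + 6 * (-1) + 2
= 3 - 6 + 2
= -1

-1


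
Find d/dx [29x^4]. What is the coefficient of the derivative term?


We apply the power rule: d/dx [ax^n] = a*n * x^(n-1)
d/dx [29x^4]
= 29 * 4 * x^(4-1)
= 116x^3
The coefficient is 116

116


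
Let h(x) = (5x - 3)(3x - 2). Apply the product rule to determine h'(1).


Let u(x) = 5x - 3 and v(x) = 3x - 2
u'(x) = 5
v'(x) = 3
Product rule: h'(x) = u'(x)*v(x) + u(x)*v'(x)
= 5 * (3x - 2) + (5x - 3) * 3
At x = 1:
u(1) = 5 * 1 - 3 = 2
v(1) = 3 * 1 - 2 = 1
h'(1) = 5 * 1 + 2 * 3
= 5 + 6
= 11

11


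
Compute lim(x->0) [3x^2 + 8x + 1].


Since polynomials are continuous, we use direct substitution.
lim(x->0) of 3x^2 + 8x + 1
= 3 * 0^2 + 8 * 0 + 1
= 0 + 0 + 1
= 1

1


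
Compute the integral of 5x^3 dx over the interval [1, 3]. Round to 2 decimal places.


Find the antiderivative of 5x^3:
F(x) = 5/4 * x^4
Apply the Fundamental Theorem of Calculus:
F(3) - F(1)
= 5/4 * 3^4 - 5/4 * 1^4
= 5/4 * (81 - 1)
= 5/4 * 80
= 100 = 100.00

100.00


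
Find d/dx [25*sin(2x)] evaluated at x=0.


Apply the chain rule to differentiate 25*sin(2x):
d/dx [25*sin(2x)]
= 25 * cos(2x) * d/dx(2x)
= 25 * 2 * cos(2x)
= 50 * cos(2x)
Evaluate at x = 0:
= 50 * cos(0)
= 50 * 1
= 50

50


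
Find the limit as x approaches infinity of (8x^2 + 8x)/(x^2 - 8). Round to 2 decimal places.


For limits at infinity with equal-degree polynomials,
we compare leading coefficients.
Numerator leading term: 8x^2
Denominator leading term: x^2
Divide both by x^2:
lim = (8 + 8/x) / (1 - 8/x^2)
As x -> infinity, the 1/x and 1/x^2 terms vanish:
= 8/1 = 8 = 8.00

8.00


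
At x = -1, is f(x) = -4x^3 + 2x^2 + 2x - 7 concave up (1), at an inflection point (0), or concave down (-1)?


Concavity is determined by the sign of f''(x).
f(x) = -4x^3 + 2x^2 + 2x - 7
f'(x) = -12x^2 + 4x + 2
f''(x) = -24x + 4
f''(-1) = -24 * (-1) + 4
= 24 + 4
= 28
Since f''(-1) > 0, the function is concave up (1)

1
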